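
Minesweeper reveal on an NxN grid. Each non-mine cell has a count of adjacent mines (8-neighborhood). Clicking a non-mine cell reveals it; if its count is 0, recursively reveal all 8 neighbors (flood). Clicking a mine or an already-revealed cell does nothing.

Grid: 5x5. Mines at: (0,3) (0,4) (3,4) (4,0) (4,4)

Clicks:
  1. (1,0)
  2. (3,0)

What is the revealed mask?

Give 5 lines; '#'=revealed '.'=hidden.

Answer: ###..
####.
####.
####.
.###.

Derivation:
Click 1 (1,0) count=0: revealed 18 new [(0,0) (0,1) (0,2) (1,0) (1,1) (1,2) (1,3) (2,0) (2,1) (2,2) (2,3) (3,0) (3,1) (3,2) (3,3) (4,1) (4,2) (4,3)] -> total=18
Click 2 (3,0) count=1: revealed 0 new [(none)] -> total=18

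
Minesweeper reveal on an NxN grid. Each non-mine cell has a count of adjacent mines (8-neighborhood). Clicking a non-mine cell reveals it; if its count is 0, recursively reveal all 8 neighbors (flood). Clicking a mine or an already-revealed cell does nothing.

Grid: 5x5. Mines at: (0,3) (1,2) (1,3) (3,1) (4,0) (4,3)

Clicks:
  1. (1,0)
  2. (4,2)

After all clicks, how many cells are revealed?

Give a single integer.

Answer: 7

Derivation:
Click 1 (1,0) count=0: revealed 6 new [(0,0) (0,1) (1,0) (1,1) (2,0) (2,1)] -> total=6
Click 2 (4,2) count=2: revealed 1 new [(4,2)] -> total=7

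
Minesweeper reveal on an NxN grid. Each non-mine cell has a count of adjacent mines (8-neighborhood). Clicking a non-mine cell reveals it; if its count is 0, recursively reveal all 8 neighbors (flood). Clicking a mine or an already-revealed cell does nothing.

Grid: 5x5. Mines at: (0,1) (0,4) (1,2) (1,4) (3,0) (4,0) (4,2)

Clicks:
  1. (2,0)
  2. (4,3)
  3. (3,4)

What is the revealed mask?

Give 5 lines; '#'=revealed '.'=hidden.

Answer: .....
.....
#..##
...##
...##

Derivation:
Click 1 (2,0) count=1: revealed 1 new [(2,0)] -> total=1
Click 2 (4,3) count=1: revealed 1 new [(4,3)] -> total=2
Click 3 (3,4) count=0: revealed 5 new [(2,3) (2,4) (3,3) (3,4) (4,4)] -> total=7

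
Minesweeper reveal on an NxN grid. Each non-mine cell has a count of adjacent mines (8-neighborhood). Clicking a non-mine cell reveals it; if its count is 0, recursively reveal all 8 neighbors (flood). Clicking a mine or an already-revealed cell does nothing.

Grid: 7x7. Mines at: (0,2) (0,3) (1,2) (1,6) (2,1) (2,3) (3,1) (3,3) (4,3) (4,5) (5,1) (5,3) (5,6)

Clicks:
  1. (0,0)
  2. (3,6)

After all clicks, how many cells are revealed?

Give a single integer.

Answer: 5

Derivation:
Click 1 (0,0) count=0: revealed 4 new [(0,0) (0,1) (1,0) (1,1)] -> total=4
Click 2 (3,6) count=1: revealed 1 new [(3,6)] -> total=5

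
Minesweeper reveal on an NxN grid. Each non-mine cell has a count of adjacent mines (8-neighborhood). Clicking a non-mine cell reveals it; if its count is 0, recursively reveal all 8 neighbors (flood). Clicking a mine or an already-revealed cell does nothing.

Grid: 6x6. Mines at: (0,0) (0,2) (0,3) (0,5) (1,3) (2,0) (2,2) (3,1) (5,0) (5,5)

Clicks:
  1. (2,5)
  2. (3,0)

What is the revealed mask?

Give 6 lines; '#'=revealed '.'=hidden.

Answer: ......
....##
...###
#.####
.#####
.####.

Derivation:
Click 1 (2,5) count=0: revealed 18 new [(1,4) (1,5) (2,3) (2,4) (2,5) (3,2) (3,3) (3,4) (3,5) (4,1) (4,2) (4,3) (4,4) (4,5) (5,1) (5,2) (5,3) (5,4)] -> total=18
Click 2 (3,0) count=2: revealed 1 new [(3,0)] -> total=19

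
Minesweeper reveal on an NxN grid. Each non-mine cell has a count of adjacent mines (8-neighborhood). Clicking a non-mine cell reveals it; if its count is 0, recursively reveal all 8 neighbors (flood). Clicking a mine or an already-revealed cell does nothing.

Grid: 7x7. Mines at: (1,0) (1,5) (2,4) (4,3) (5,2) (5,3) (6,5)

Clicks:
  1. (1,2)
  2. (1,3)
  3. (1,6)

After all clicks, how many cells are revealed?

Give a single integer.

Answer: 24

Derivation:
Click 1 (1,2) count=0: revealed 23 new [(0,1) (0,2) (0,3) (0,4) (1,1) (1,2) (1,3) (1,4) (2,0) (2,1) (2,2) (2,3) (3,0) (3,1) (3,2) (3,3) (4,0) (4,1) (4,2) (5,0) (5,1) (6,0) (6,1)] -> total=23
Click 2 (1,3) count=1: revealed 0 new [(none)] -> total=23
Click 3 (1,6) count=1: revealed 1 new [(1,6)] -> total=24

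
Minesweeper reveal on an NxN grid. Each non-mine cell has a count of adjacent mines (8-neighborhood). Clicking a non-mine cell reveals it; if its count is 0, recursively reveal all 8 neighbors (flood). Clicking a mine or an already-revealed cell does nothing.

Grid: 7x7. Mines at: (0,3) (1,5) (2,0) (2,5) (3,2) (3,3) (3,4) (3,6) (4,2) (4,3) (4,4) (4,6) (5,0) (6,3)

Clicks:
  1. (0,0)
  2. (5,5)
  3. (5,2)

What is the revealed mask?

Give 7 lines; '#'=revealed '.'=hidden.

Answer: ###....
###....
.......
.......
.......
..#..#.
.......

Derivation:
Click 1 (0,0) count=0: revealed 6 new [(0,0) (0,1) (0,2) (1,0) (1,1) (1,2)] -> total=6
Click 2 (5,5) count=2: revealed 1 new [(5,5)] -> total=7
Click 3 (5,2) count=3: revealed 1 new [(5,2)] -> total=8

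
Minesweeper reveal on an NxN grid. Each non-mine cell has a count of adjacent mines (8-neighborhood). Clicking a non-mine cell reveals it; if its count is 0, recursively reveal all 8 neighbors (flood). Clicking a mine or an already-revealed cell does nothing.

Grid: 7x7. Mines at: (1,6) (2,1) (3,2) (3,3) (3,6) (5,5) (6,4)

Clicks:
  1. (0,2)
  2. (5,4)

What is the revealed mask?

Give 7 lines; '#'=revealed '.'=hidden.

Answer: ######.
######.
..####.
.......
.......
....#..
.......

Derivation:
Click 1 (0,2) count=0: revealed 16 new [(0,0) (0,1) (0,2) (0,3) (0,4) (0,5) (1,0) (1,1) (1,2) (1,3) (1,4) (1,5) (2,2) (2,3) (2,4) (2,5)] -> total=16
Click 2 (5,4) count=2: revealed 1 new [(5,4)] -> total=17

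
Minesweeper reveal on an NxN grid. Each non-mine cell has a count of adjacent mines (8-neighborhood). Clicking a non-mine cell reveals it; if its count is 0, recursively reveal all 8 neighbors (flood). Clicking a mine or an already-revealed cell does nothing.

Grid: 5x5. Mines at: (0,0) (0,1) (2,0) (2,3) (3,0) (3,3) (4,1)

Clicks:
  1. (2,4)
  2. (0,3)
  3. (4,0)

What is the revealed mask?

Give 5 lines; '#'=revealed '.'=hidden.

Click 1 (2,4) count=2: revealed 1 new [(2,4)] -> total=1
Click 2 (0,3) count=0: revealed 6 new [(0,2) (0,3) (0,4) (1,2) (1,3) (1,4)] -> total=7
Click 3 (4,0) count=2: revealed 1 new [(4,0)] -> total=8

Answer: ..###
..###
....#
.....
#....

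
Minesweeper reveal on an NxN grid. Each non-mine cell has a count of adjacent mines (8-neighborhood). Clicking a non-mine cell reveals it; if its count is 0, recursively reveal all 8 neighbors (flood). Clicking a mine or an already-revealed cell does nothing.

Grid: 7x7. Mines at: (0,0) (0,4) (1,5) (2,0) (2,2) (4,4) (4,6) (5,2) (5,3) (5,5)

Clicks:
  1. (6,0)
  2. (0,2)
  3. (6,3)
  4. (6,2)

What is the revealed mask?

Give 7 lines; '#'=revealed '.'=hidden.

Click 1 (6,0) count=0: revealed 8 new [(3,0) (3,1) (4,0) (4,1) (5,0) (5,1) (6,0) (6,1)] -> total=8
Click 2 (0,2) count=0: revealed 6 new [(0,1) (0,2) (0,3) (1,1) (1,2) (1,3)] -> total=14
Click 3 (6,3) count=2: revealed 1 new [(6,3)] -> total=15
Click 4 (6,2) count=2: revealed 1 new [(6,2)] -> total=16

Answer: .###...
.###...
.......
##.....
##.....
##.....
####...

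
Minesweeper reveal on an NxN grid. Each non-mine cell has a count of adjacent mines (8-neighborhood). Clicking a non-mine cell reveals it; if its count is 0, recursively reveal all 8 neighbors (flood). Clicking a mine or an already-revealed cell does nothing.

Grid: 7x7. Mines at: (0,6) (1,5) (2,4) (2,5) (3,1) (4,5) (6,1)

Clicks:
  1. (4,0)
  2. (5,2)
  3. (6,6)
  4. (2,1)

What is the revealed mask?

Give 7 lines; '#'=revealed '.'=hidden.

Click 1 (4,0) count=1: revealed 1 new [(4,0)] -> total=1
Click 2 (5,2) count=1: revealed 1 new [(5,2)] -> total=2
Click 3 (6,6) count=0: revealed 15 new [(3,2) (3,3) (3,4) (4,2) (4,3) (4,4) (5,3) (5,4) (5,5) (5,6) (6,2) (6,3) (6,4) (6,5) (6,6)] -> total=17
Click 4 (2,1) count=1: revealed 1 new [(2,1)] -> total=18

Answer: .......
.......
.#.....
..###..
#.###..
..#####
..#####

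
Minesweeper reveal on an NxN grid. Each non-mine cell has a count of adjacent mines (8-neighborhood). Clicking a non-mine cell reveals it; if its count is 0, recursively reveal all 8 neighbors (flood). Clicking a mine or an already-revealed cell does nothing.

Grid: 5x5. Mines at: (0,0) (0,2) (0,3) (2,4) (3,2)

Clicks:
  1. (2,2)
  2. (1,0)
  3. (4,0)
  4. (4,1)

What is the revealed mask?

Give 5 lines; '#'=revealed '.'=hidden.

Answer: .....
##...
###..
##...
##...

Derivation:
Click 1 (2,2) count=1: revealed 1 new [(2,2)] -> total=1
Click 2 (1,0) count=1: revealed 1 new [(1,0)] -> total=2
Click 3 (4,0) count=0: revealed 7 new [(1,1) (2,0) (2,1) (3,0) (3,1) (4,0) (4,1)] -> total=9
Click 4 (4,1) count=1: revealed 0 new [(none)] -> total=9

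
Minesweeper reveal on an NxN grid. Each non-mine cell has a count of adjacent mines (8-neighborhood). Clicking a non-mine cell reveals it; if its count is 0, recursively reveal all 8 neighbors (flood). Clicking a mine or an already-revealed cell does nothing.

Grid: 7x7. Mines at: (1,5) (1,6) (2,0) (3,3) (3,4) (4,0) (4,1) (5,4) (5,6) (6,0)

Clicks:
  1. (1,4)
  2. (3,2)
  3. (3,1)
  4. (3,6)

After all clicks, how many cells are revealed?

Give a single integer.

Answer: 9

Derivation:
Click 1 (1,4) count=1: revealed 1 new [(1,4)] -> total=1
Click 2 (3,2) count=2: revealed 1 new [(3,2)] -> total=2
Click 3 (3,1) count=3: revealed 1 new [(3,1)] -> total=3
Click 4 (3,6) count=0: revealed 6 new [(2,5) (2,6) (3,5) (3,6) (4,5) (4,6)] -> total=9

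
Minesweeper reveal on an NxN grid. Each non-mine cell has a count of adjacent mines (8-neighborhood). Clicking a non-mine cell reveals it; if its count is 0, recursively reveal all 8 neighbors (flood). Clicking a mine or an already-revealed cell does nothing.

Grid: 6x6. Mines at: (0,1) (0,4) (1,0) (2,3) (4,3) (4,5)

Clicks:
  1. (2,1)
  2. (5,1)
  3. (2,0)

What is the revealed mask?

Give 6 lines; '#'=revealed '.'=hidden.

Click 1 (2,1) count=1: revealed 1 new [(2,1)] -> total=1
Click 2 (5,1) count=0: revealed 11 new [(2,0) (2,2) (3,0) (3,1) (3,2) (4,0) (4,1) (4,2) (5,0) (5,1) (5,2)] -> total=12
Click 3 (2,0) count=1: revealed 0 new [(none)] -> total=12

Answer: ......
......
###...
###...
###...
###...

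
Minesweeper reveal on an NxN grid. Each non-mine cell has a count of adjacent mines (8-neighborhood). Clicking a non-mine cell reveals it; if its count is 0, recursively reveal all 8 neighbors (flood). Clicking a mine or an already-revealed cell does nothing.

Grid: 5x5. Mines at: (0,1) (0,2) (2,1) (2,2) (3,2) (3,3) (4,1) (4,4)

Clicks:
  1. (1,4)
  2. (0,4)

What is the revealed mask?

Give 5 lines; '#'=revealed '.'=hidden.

Click 1 (1,4) count=0: revealed 6 new [(0,3) (0,4) (1,3) (1,4) (2,3) (2,4)] -> total=6
Click 2 (0,4) count=0: revealed 0 new [(none)] -> total=6

Answer: ...##
...##
...##
.....
.....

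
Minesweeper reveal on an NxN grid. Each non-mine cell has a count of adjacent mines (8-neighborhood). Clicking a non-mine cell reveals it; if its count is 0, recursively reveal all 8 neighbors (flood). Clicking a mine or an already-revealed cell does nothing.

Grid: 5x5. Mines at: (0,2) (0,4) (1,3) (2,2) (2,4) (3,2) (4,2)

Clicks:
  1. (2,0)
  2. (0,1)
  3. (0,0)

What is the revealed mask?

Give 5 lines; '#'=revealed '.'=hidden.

Click 1 (2,0) count=0: revealed 10 new [(0,0) (0,1) (1,0) (1,1) (2,0) (2,1) (3,0) (3,1) (4,0) (4,1)] -> total=10
Click 2 (0,1) count=1: revealed 0 new [(none)] -> total=10
Click 3 (0,0) count=0: revealed 0 new [(none)] -> total=10

Answer: ##...
##...
##...
##...
##...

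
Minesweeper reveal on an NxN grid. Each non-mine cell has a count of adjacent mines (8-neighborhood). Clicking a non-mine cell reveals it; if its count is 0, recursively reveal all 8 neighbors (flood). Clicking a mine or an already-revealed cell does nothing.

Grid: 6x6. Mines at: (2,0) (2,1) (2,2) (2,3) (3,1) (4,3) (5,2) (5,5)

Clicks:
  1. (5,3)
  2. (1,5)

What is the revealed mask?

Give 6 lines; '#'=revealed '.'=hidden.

Click 1 (5,3) count=2: revealed 1 new [(5,3)] -> total=1
Click 2 (1,5) count=0: revealed 18 new [(0,0) (0,1) (0,2) (0,3) (0,4) (0,5) (1,0) (1,1) (1,2) (1,3) (1,4) (1,5) (2,4) (2,5) (3,4) (3,5) (4,4) (4,5)] -> total=19

Answer: ######
######
....##
....##
....##
...#..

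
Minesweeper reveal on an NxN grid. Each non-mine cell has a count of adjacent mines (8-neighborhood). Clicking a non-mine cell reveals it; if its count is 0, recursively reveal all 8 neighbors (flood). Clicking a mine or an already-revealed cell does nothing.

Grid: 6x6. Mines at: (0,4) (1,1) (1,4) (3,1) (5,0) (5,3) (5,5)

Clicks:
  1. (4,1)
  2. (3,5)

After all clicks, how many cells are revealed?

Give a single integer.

Answer: 13

Derivation:
Click 1 (4,1) count=2: revealed 1 new [(4,1)] -> total=1
Click 2 (3,5) count=0: revealed 12 new [(2,2) (2,3) (2,4) (2,5) (3,2) (3,3) (3,4) (3,5) (4,2) (4,3) (4,4) (4,5)] -> total=13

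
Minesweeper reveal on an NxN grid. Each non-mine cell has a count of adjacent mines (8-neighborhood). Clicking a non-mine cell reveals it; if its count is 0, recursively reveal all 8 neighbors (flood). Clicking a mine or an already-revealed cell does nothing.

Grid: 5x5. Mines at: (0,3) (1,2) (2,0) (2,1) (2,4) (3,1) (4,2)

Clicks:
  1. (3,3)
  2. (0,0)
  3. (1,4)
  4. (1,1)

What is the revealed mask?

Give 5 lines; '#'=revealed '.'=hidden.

Click 1 (3,3) count=2: revealed 1 new [(3,3)] -> total=1
Click 2 (0,0) count=0: revealed 4 new [(0,0) (0,1) (1,0) (1,1)] -> total=5
Click 3 (1,4) count=2: revealed 1 new [(1,4)] -> total=6
Click 4 (1,1) count=3: revealed 0 new [(none)] -> total=6

Answer: ##...
##..#
.....
...#.
.....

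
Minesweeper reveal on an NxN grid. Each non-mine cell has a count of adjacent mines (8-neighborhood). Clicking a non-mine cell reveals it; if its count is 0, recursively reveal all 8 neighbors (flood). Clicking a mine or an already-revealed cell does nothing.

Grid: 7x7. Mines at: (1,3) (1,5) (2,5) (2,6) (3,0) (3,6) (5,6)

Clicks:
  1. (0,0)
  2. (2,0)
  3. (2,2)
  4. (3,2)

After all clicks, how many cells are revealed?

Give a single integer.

Click 1 (0,0) count=0: revealed 9 new [(0,0) (0,1) (0,2) (1,0) (1,1) (1,2) (2,0) (2,1) (2,2)] -> total=9
Click 2 (2,0) count=1: revealed 0 new [(none)] -> total=9
Click 3 (2,2) count=1: revealed 0 new [(none)] -> total=9
Click 4 (3,2) count=0: revealed 25 new [(2,3) (2,4) (3,1) (3,2) (3,3) (3,4) (3,5) (4,0) (4,1) (4,2) (4,3) (4,4) (4,5) (5,0) (5,1) (5,2) (5,3) (5,4) (5,5) (6,0) (6,1) (6,2) (6,3) (6,4) (6,5)] -> total=34

Answer: 34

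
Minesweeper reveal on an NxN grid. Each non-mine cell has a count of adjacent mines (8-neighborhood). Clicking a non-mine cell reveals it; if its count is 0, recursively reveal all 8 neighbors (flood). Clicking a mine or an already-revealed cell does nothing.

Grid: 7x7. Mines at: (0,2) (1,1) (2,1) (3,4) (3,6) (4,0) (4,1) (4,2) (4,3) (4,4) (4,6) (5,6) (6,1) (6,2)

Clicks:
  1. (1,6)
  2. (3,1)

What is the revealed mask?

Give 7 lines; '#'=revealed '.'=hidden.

Answer: ...####
...####
...####
.#.....
.......
.......
.......

Derivation:
Click 1 (1,6) count=0: revealed 12 new [(0,3) (0,4) (0,5) (0,6) (1,3) (1,4) (1,5) (1,6) (2,3) (2,4) (2,5) (2,6)] -> total=12
Click 2 (3,1) count=4: revealed 1 new [(3,1)] -> total=13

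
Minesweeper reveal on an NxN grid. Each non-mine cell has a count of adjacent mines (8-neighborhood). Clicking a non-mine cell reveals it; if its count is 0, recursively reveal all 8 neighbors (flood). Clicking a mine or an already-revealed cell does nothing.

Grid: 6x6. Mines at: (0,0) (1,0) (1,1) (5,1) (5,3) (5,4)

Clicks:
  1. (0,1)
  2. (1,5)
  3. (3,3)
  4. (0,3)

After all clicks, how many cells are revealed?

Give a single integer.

Click 1 (0,1) count=3: revealed 1 new [(0,1)] -> total=1
Click 2 (1,5) count=0: revealed 26 new [(0,2) (0,3) (0,4) (0,5) (1,2) (1,3) (1,4) (1,5) (2,0) (2,1) (2,2) (2,3) (2,4) (2,5) (3,0) (3,1) (3,2) (3,3) (3,4) (3,5) (4,0) (4,1) (4,2) (4,3) (4,4) (4,5)] -> total=27
Click 3 (3,3) count=0: revealed 0 new [(none)] -> total=27
Click 4 (0,3) count=0: revealed 0 new [(none)] -> total=27

Answer: 27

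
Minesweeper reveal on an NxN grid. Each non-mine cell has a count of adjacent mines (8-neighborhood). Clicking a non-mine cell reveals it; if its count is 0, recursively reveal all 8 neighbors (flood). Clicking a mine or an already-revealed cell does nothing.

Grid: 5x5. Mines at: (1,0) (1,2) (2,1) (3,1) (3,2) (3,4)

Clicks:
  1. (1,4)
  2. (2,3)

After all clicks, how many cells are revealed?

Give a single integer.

Click 1 (1,4) count=0: revealed 6 new [(0,3) (0,4) (1,3) (1,4) (2,3) (2,4)] -> total=6
Click 2 (2,3) count=3: revealed 0 new [(none)] -> total=6

Answer: 6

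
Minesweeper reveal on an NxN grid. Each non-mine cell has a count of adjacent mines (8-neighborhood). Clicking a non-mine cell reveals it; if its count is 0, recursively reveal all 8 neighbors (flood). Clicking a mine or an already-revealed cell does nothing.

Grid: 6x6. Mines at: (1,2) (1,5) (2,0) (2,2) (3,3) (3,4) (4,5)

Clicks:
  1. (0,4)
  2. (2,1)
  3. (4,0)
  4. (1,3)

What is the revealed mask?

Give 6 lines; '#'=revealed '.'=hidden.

Answer: ....#.
...#..
.#....
###...
#####.
#####.

Derivation:
Click 1 (0,4) count=1: revealed 1 new [(0,4)] -> total=1
Click 2 (2,1) count=3: revealed 1 new [(2,1)] -> total=2
Click 3 (4,0) count=0: revealed 13 new [(3,0) (3,1) (3,2) (4,0) (4,1) (4,2) (4,3) (4,4) (5,0) (5,1) (5,2) (5,3) (5,4)] -> total=15
Click 4 (1,3) count=2: revealed 1 new [(1,3)] -> total=16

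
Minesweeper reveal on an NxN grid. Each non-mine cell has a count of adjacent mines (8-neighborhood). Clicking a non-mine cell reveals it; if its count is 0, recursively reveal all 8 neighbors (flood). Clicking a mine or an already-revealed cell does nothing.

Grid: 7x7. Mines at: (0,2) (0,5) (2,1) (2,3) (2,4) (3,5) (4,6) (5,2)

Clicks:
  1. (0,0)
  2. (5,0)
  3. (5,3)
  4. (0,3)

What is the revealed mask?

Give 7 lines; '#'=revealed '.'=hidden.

Answer: ##.#...
##.....
.......
##.....
##.....
##.#...
##.....

Derivation:
Click 1 (0,0) count=0: revealed 4 new [(0,0) (0,1) (1,0) (1,1)] -> total=4
Click 2 (5,0) count=0: revealed 8 new [(3,0) (3,1) (4,0) (4,1) (5,0) (5,1) (6,0) (6,1)] -> total=12
Click 3 (5,3) count=1: revealed 1 new [(5,3)] -> total=13
Click 4 (0,3) count=1: revealed 1 new [(0,3)] -> total=14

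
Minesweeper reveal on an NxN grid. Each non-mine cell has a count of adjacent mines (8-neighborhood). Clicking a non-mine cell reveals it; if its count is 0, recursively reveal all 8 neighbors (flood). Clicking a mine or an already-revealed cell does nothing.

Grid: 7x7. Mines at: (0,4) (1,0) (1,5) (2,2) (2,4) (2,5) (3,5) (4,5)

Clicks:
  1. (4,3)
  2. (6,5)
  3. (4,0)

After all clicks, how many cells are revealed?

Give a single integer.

Answer: 26

Derivation:
Click 1 (4,3) count=0: revealed 26 new [(2,0) (2,1) (3,0) (3,1) (3,2) (3,3) (3,4) (4,0) (4,1) (4,2) (4,3) (4,4) (5,0) (5,1) (5,2) (5,3) (5,4) (5,5) (5,6) (6,0) (6,1) (6,2) (6,3) (6,4) (6,5) (6,6)] -> total=26
Click 2 (6,5) count=0: revealed 0 new [(none)] -> total=26
Click 3 (4,0) count=0: revealed 0 new [(none)] -> total=26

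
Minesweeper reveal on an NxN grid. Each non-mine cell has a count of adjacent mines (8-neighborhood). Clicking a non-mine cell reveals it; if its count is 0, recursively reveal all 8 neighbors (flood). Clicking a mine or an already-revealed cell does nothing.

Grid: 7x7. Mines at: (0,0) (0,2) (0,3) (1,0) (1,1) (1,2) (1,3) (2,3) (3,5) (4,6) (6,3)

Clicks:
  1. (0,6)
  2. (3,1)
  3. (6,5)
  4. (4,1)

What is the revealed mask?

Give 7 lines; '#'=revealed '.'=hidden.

Click 1 (0,6) count=0: revealed 9 new [(0,4) (0,5) (0,6) (1,4) (1,5) (1,6) (2,4) (2,5) (2,6)] -> total=9
Click 2 (3,1) count=0: revealed 21 new [(2,0) (2,1) (2,2) (3,0) (3,1) (3,2) (3,3) (3,4) (4,0) (4,1) (4,2) (4,3) (4,4) (5,0) (5,1) (5,2) (5,3) (5,4) (6,0) (6,1) (6,2)] -> total=30
Click 3 (6,5) count=0: revealed 5 new [(5,5) (5,6) (6,4) (6,5) (6,6)] -> total=35
Click 4 (4,1) count=0: revealed 0 new [(none)] -> total=35

Answer: ....###
....###
###.###
#####..
#####..
#######
###.###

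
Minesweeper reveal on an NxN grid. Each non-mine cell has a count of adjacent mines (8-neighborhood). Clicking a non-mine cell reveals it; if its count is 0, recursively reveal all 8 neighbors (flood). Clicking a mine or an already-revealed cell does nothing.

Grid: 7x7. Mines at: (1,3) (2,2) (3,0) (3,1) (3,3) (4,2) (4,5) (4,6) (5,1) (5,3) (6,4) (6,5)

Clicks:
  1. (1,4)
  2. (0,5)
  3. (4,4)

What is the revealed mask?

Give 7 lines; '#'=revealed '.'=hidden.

Answer: ....###
....###
....###
....###
....#..
.......
.......

Derivation:
Click 1 (1,4) count=1: revealed 1 new [(1,4)] -> total=1
Click 2 (0,5) count=0: revealed 11 new [(0,4) (0,5) (0,6) (1,5) (1,6) (2,4) (2,5) (2,6) (3,4) (3,5) (3,6)] -> total=12
Click 3 (4,4) count=3: revealed 1 new [(4,4)] -> total=13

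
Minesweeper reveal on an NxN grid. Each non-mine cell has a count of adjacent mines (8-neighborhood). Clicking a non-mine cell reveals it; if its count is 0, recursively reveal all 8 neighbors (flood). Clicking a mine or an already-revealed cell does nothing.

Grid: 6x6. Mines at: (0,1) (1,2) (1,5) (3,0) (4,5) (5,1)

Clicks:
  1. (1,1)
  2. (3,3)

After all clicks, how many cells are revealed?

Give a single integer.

Click 1 (1,1) count=2: revealed 1 new [(1,1)] -> total=1
Click 2 (3,3) count=0: revealed 15 new [(2,1) (2,2) (2,3) (2,4) (3,1) (3,2) (3,3) (3,4) (4,1) (4,2) (4,3) (4,4) (5,2) (5,3) (5,4)] -> total=16

Answer: 16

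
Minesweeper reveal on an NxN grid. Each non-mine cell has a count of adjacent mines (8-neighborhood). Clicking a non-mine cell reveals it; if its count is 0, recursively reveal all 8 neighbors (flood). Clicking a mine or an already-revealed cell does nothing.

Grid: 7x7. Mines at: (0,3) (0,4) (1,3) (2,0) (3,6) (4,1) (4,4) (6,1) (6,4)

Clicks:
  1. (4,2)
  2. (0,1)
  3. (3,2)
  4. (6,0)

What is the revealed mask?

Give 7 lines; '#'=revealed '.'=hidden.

Answer: ###....
###....
.......
..#....
..#....
.......
#......

Derivation:
Click 1 (4,2) count=1: revealed 1 new [(4,2)] -> total=1
Click 2 (0,1) count=0: revealed 6 new [(0,0) (0,1) (0,2) (1,0) (1,1) (1,2)] -> total=7
Click 3 (3,2) count=1: revealed 1 new [(3,2)] -> total=8
Click 4 (6,0) count=1: revealed 1 new [(6,0)] -> total=9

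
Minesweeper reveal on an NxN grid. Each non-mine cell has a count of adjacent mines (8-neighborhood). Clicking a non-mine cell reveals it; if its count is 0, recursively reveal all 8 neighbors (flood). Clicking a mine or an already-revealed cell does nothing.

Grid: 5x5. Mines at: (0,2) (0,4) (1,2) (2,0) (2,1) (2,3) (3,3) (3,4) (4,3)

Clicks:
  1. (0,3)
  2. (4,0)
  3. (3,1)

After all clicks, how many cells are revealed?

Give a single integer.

Answer: 7

Derivation:
Click 1 (0,3) count=3: revealed 1 new [(0,3)] -> total=1
Click 2 (4,0) count=0: revealed 6 new [(3,0) (3,1) (3,2) (4,0) (4,1) (4,2)] -> total=7
Click 3 (3,1) count=2: revealed 0 new [(none)] -> total=7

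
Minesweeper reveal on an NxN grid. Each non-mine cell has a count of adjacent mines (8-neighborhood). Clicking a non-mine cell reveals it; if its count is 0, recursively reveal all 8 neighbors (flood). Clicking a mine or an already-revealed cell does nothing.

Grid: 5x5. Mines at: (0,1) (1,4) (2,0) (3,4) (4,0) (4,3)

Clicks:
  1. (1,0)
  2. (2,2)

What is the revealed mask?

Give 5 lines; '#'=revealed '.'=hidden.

Answer: .....
####.
.###.
.###.
.....

Derivation:
Click 1 (1,0) count=2: revealed 1 new [(1,0)] -> total=1
Click 2 (2,2) count=0: revealed 9 new [(1,1) (1,2) (1,3) (2,1) (2,2) (2,3) (3,1) (3,2) (3,3)] -> total=10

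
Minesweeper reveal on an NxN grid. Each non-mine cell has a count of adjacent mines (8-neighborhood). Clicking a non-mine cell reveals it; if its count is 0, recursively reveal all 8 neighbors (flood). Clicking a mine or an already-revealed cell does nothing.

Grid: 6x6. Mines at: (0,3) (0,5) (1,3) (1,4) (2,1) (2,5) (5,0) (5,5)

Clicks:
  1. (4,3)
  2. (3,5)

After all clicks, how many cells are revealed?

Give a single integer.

Answer: 16

Derivation:
Click 1 (4,3) count=0: revealed 15 new [(2,2) (2,3) (2,4) (3,1) (3,2) (3,3) (3,4) (4,1) (4,2) (4,3) (4,4) (5,1) (5,2) (5,3) (5,4)] -> total=15
Click 2 (3,5) count=1: revealed 1 new [(3,5)] -> total=16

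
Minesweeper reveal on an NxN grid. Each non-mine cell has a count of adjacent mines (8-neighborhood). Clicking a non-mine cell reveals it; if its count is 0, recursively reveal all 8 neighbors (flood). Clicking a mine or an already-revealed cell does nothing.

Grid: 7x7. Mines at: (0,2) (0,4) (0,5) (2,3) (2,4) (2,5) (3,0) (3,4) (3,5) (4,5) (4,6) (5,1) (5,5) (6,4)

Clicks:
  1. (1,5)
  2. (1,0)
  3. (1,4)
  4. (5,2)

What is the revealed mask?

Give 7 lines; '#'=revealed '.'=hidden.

Click 1 (1,5) count=4: revealed 1 new [(1,5)] -> total=1
Click 2 (1,0) count=0: revealed 6 new [(0,0) (0,1) (1,0) (1,1) (2,0) (2,1)] -> total=7
Click 3 (1,4) count=5: revealed 1 new [(1,4)] -> total=8
Click 4 (5,2) count=1: revealed 1 new [(5,2)] -> total=9

Answer: ##.....
##..##.
##.....
.......
.......
..#....
.......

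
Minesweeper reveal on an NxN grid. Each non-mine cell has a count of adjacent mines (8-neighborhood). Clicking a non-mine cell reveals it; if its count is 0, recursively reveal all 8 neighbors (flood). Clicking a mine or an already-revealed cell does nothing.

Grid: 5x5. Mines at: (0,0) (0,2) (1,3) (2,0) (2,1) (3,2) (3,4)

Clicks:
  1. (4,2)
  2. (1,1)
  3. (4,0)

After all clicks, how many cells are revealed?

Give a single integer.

Answer: 6

Derivation:
Click 1 (4,2) count=1: revealed 1 new [(4,2)] -> total=1
Click 2 (1,1) count=4: revealed 1 new [(1,1)] -> total=2
Click 3 (4,0) count=0: revealed 4 new [(3,0) (3,1) (4,0) (4,1)] -> total=6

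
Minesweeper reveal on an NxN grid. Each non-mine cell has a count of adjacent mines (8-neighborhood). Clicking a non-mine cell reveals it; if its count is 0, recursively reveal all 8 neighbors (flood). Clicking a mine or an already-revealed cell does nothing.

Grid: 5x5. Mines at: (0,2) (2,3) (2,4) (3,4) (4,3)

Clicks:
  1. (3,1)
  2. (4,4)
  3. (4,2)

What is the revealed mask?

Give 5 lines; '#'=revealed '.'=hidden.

Answer: ##...
###..
###..
###..
###.#

Derivation:
Click 1 (3,1) count=0: revealed 14 new [(0,0) (0,1) (1,0) (1,1) (1,2) (2,0) (2,1) (2,2) (3,0) (3,1) (3,2) (4,0) (4,1) (4,2)] -> total=14
Click 2 (4,4) count=2: revealed 1 new [(4,4)] -> total=15
Click 3 (4,2) count=1: revealed 0 new [(none)] -> total=15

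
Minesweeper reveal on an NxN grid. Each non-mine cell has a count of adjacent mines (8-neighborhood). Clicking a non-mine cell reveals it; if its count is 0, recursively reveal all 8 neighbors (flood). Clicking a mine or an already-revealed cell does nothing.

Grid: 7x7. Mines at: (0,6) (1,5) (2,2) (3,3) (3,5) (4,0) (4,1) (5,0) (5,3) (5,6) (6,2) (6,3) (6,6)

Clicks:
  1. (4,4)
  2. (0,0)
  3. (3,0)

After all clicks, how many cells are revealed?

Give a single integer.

Click 1 (4,4) count=3: revealed 1 new [(4,4)] -> total=1
Click 2 (0,0) count=0: revealed 14 new [(0,0) (0,1) (0,2) (0,3) (0,4) (1,0) (1,1) (1,2) (1,3) (1,4) (2,0) (2,1) (3,0) (3,1)] -> total=15
Click 3 (3,0) count=2: revealed 0 new [(none)] -> total=15

Answer: 15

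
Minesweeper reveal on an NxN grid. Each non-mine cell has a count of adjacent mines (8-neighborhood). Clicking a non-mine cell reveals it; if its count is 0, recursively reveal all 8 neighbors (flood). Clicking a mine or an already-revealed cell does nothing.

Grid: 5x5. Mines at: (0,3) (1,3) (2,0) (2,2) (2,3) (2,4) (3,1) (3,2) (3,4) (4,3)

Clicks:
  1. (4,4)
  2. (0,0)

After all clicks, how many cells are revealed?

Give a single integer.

Click 1 (4,4) count=2: revealed 1 new [(4,4)] -> total=1
Click 2 (0,0) count=0: revealed 6 new [(0,0) (0,1) (0,2) (1,0) (1,1) (1,2)] -> total=7

Answer: 7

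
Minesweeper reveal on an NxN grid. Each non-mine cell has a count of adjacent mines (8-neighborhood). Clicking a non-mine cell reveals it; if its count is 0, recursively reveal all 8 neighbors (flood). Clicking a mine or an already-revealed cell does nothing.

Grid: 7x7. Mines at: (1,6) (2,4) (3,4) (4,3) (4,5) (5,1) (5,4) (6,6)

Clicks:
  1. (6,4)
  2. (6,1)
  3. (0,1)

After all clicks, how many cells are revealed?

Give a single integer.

Answer: 25

Derivation:
Click 1 (6,4) count=1: revealed 1 new [(6,4)] -> total=1
Click 2 (6,1) count=1: revealed 1 new [(6,1)] -> total=2
Click 3 (0,1) count=0: revealed 23 new [(0,0) (0,1) (0,2) (0,3) (0,4) (0,5) (1,0) (1,1) (1,2) (1,3) (1,4) (1,5) (2,0) (2,1) (2,2) (2,3) (3,0) (3,1) (3,2) (3,3) (4,0) (4,1) (4,2)] -> total=25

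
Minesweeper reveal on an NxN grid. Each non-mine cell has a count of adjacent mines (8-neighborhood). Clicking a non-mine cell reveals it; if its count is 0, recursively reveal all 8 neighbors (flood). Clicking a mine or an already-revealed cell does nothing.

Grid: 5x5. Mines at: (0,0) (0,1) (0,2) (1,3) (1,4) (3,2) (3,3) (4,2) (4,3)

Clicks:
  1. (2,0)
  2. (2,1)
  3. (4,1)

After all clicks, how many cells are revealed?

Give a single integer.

Answer: 8

Derivation:
Click 1 (2,0) count=0: revealed 8 new [(1,0) (1,1) (2,0) (2,1) (3,0) (3,1) (4,0) (4,1)] -> total=8
Click 2 (2,1) count=1: revealed 0 new [(none)] -> total=8
Click 3 (4,1) count=2: revealed 0 new [(none)] -> total=8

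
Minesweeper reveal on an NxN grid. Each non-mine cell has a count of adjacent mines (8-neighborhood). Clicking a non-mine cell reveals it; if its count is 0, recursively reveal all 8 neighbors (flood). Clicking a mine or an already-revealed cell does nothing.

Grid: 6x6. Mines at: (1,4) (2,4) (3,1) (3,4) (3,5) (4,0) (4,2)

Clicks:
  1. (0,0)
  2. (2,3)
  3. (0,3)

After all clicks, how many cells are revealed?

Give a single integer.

Click 1 (0,0) count=0: revealed 12 new [(0,0) (0,1) (0,2) (0,3) (1,0) (1,1) (1,2) (1,3) (2,0) (2,1) (2,2) (2,3)] -> total=12
Click 2 (2,3) count=3: revealed 0 new [(none)] -> total=12
Click 3 (0,3) count=1: revealed 0 new [(none)] -> total=12

Answer: 12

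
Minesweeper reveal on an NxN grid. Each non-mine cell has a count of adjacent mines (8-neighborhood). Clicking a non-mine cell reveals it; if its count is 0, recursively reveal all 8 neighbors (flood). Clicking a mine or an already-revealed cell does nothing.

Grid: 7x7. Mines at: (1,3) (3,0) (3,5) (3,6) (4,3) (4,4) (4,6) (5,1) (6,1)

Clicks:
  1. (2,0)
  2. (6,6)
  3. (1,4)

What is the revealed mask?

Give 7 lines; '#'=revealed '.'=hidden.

Click 1 (2,0) count=1: revealed 1 new [(2,0)] -> total=1
Click 2 (6,6) count=0: revealed 10 new [(5,2) (5,3) (5,4) (5,5) (5,6) (6,2) (6,3) (6,4) (6,5) (6,6)] -> total=11
Click 3 (1,4) count=1: revealed 1 new [(1,4)] -> total=12

Answer: .......
....#..
#......
.......
.......
..#####
..#####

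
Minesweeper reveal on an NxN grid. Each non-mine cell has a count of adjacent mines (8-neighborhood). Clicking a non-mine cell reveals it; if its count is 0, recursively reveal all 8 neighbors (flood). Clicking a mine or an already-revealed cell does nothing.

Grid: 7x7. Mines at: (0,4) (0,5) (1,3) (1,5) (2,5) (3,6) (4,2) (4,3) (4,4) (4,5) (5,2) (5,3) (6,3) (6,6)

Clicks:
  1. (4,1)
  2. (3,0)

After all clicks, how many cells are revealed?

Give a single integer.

Answer: 18

Derivation:
Click 1 (4,1) count=2: revealed 1 new [(4,1)] -> total=1
Click 2 (3,0) count=0: revealed 17 new [(0,0) (0,1) (0,2) (1,0) (1,1) (1,2) (2,0) (2,1) (2,2) (3,0) (3,1) (3,2) (4,0) (5,0) (5,1) (6,0) (6,1)] -> total=18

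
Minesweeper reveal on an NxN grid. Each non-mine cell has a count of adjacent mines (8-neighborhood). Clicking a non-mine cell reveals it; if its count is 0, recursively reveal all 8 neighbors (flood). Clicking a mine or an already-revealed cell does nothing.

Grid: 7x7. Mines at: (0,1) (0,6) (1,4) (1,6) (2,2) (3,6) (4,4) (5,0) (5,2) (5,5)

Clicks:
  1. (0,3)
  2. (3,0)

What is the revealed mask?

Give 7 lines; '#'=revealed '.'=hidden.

Answer: ...#...
##.....
##.....
##.....
##.....
.......
.......

Derivation:
Click 1 (0,3) count=1: revealed 1 new [(0,3)] -> total=1
Click 2 (3,0) count=0: revealed 8 new [(1,0) (1,1) (2,0) (2,1) (3,0) (3,1) (4,0) (4,1)] -> total=9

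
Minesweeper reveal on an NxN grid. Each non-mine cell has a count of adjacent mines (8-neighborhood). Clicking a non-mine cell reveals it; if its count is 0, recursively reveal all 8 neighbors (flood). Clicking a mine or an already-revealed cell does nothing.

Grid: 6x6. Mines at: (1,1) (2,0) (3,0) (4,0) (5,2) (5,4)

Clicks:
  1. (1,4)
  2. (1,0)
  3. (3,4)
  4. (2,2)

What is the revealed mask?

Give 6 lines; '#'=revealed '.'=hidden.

Click 1 (1,4) count=0: revealed 23 new [(0,2) (0,3) (0,4) (0,5) (1,2) (1,3) (1,4) (1,5) (2,1) (2,2) (2,3) (2,4) (2,5) (3,1) (3,2) (3,3) (3,4) (3,5) (4,1) (4,2) (4,3) (4,4) (4,5)] -> total=23
Click 2 (1,0) count=2: revealed 1 new [(1,0)] -> total=24
Click 3 (3,4) count=0: revealed 0 new [(none)] -> total=24
Click 4 (2,2) count=1: revealed 0 new [(none)] -> total=24

Answer: ..####
#.####
.#####
.#####
.#####
......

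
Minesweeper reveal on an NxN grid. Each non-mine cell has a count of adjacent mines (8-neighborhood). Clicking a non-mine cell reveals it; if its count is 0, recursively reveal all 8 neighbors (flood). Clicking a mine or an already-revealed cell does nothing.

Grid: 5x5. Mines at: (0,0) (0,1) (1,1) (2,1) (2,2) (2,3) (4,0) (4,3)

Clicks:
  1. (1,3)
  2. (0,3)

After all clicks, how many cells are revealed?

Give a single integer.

Answer: 6

Derivation:
Click 1 (1,3) count=2: revealed 1 new [(1,3)] -> total=1
Click 2 (0,3) count=0: revealed 5 new [(0,2) (0,3) (0,4) (1,2) (1,4)] -> total=6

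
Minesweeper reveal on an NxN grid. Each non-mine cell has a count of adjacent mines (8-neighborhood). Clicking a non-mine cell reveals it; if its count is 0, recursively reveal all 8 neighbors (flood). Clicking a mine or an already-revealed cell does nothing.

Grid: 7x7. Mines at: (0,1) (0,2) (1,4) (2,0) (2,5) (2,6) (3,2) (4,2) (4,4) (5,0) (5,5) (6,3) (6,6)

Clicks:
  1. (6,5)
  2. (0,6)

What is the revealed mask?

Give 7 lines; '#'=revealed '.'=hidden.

Answer: .....##
.....##
.......
.......
.......
.......
.....#.

Derivation:
Click 1 (6,5) count=2: revealed 1 new [(6,5)] -> total=1
Click 2 (0,6) count=0: revealed 4 new [(0,5) (0,6) (1,5) (1,6)] -> total=5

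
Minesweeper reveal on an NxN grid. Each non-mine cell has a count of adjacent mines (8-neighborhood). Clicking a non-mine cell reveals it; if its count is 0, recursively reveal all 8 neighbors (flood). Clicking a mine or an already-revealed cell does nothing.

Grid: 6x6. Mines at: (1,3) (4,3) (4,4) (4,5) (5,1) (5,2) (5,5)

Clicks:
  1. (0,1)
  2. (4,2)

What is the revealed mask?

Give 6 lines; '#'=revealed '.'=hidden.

Answer: ###...
###...
###...
###...
###...
......

Derivation:
Click 1 (0,1) count=0: revealed 15 new [(0,0) (0,1) (0,2) (1,0) (1,1) (1,2) (2,0) (2,1) (2,2) (3,0) (3,1) (3,2) (4,0) (4,1) (4,2)] -> total=15
Click 2 (4,2) count=3: revealed 0 new [(none)] -> total=15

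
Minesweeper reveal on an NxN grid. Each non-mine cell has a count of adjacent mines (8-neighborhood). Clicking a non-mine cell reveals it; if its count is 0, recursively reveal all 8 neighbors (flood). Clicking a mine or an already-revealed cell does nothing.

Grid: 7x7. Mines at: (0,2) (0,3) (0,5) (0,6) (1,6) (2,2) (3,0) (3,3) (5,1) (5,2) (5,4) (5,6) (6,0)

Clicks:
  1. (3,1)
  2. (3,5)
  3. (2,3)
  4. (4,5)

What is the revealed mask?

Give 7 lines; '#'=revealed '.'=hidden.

Answer: .......
.......
...####
.#..###
....###
.......
.......

Derivation:
Click 1 (3,1) count=2: revealed 1 new [(3,1)] -> total=1
Click 2 (3,5) count=0: revealed 9 new [(2,4) (2,5) (2,6) (3,4) (3,5) (3,6) (4,4) (4,5) (4,6)] -> total=10
Click 3 (2,3) count=2: revealed 1 new [(2,3)] -> total=11
Click 4 (4,5) count=2: revealed 0 new [(none)] -> total=11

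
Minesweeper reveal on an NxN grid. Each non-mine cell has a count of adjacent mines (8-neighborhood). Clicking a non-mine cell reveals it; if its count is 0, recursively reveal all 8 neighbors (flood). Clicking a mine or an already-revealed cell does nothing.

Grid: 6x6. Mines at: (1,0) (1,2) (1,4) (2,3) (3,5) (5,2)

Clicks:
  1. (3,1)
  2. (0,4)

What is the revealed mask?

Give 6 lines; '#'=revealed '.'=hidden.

Answer: ....#.
......
###...
###...
###...
##....

Derivation:
Click 1 (3,1) count=0: revealed 11 new [(2,0) (2,1) (2,2) (3,0) (3,1) (3,2) (4,0) (4,1) (4,2) (5,0) (5,1)] -> total=11
Click 2 (0,4) count=1: revealed 1 new [(0,4)] -> total=12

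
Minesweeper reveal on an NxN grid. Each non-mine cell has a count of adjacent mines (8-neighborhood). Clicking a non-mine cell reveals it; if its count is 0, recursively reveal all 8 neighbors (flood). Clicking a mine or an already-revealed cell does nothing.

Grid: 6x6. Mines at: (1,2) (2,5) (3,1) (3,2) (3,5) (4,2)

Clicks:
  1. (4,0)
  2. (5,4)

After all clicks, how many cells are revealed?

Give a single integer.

Click 1 (4,0) count=1: revealed 1 new [(4,0)] -> total=1
Click 2 (5,4) count=0: revealed 6 new [(4,3) (4,4) (4,5) (5,3) (5,4) (5,5)] -> total=7

Answer: 7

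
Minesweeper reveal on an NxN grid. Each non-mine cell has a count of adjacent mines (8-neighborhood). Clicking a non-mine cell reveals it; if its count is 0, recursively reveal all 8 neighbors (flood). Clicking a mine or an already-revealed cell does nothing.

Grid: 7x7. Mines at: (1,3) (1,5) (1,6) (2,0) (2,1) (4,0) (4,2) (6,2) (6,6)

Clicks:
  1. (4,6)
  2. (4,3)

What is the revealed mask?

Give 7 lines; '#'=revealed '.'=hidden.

Click 1 (4,6) count=0: revealed 19 new [(2,3) (2,4) (2,5) (2,6) (3,3) (3,4) (3,5) (3,6) (4,3) (4,4) (4,5) (4,6) (5,3) (5,4) (5,5) (5,6) (6,3) (6,4) (6,5)] -> total=19
Click 2 (4,3) count=1: revealed 0 new [(none)] -> total=19

Answer: .......
.......
...####
...####
...####
...####
...###.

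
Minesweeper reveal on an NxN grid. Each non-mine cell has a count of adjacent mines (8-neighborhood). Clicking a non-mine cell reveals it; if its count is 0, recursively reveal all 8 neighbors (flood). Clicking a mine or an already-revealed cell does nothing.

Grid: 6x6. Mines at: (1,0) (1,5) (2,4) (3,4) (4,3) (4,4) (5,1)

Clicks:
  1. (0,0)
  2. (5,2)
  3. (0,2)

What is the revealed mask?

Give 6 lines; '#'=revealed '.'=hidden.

Click 1 (0,0) count=1: revealed 1 new [(0,0)] -> total=1
Click 2 (5,2) count=2: revealed 1 new [(5,2)] -> total=2
Click 3 (0,2) count=0: revealed 19 new [(0,1) (0,2) (0,3) (0,4) (1,1) (1,2) (1,3) (1,4) (2,0) (2,1) (2,2) (2,3) (3,0) (3,1) (3,2) (3,3) (4,0) (4,1) (4,2)] -> total=21

Answer: #####.
.####.
####..
####..
###...
..#...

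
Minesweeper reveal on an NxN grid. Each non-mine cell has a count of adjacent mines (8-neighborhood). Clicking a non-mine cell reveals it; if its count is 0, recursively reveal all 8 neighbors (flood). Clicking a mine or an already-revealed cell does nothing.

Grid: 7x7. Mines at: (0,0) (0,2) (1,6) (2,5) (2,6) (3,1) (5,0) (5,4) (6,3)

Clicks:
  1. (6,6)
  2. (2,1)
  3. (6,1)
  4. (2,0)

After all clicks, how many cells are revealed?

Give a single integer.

Answer: 11

Derivation:
Click 1 (6,6) count=0: revealed 8 new [(3,5) (3,6) (4,5) (4,6) (5,5) (5,6) (6,5) (6,6)] -> total=8
Click 2 (2,1) count=1: revealed 1 new [(2,1)] -> total=9
Click 3 (6,1) count=1: revealed 1 new [(6,1)] -> total=10
Click 4 (2,0) count=1: revealed 1 new [(2,0)] -> total=11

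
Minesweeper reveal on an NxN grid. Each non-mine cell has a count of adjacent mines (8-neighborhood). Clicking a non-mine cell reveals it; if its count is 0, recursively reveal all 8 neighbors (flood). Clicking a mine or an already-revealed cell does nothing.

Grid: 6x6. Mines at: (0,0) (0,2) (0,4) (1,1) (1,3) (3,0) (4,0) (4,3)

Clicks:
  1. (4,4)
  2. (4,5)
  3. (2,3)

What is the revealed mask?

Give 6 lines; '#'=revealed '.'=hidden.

Answer: ......
....##
...###
....##
....##
....##

Derivation:
Click 1 (4,4) count=1: revealed 1 new [(4,4)] -> total=1
Click 2 (4,5) count=0: revealed 9 new [(1,4) (1,5) (2,4) (2,5) (3,4) (3,5) (4,5) (5,4) (5,5)] -> total=10
Click 3 (2,3) count=1: revealed 1 new [(2,3)] -> total=11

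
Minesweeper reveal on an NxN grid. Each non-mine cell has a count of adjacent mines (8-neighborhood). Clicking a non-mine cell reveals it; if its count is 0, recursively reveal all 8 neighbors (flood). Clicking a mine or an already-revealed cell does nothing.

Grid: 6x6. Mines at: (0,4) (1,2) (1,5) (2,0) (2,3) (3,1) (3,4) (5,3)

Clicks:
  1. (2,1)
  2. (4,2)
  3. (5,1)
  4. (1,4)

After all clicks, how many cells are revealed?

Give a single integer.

Answer: 8

Derivation:
Click 1 (2,1) count=3: revealed 1 new [(2,1)] -> total=1
Click 2 (4,2) count=2: revealed 1 new [(4,2)] -> total=2
Click 3 (5,1) count=0: revealed 5 new [(4,0) (4,1) (5,0) (5,1) (5,2)] -> total=7
Click 4 (1,4) count=3: revealed 1 new [(1,4)] -> total=8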